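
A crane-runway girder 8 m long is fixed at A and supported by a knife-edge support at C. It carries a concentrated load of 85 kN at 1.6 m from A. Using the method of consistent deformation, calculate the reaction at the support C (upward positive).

Remove the prop at C; the released (primary) structure is a cantilever built in at A.
Deflection at C on the released cantilever, summing each load's contribution:
  point load 85 at a = 1.6: Pa²(3L − a)/(6EI) = 812.4/EI
Tip deflection under a unit load at C: L³/(3EI) = 170.7/EI.
Compatibility at C: δ_0 − R_C·δ_{CC} = 0, so R_C = 812.4/170.7 = 4.76 kN.

R_C = 4.76 kN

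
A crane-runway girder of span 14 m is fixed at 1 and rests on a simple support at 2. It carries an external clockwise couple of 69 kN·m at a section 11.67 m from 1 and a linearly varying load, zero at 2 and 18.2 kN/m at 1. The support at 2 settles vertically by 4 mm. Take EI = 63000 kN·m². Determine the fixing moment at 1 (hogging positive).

M_1 = 210 kN·m

Choose R_2 as the redundant. The primary structure is the cantilever fixed at 1.
Free-end deflection of the primary structure under the applied loading (downward +):
  clockwise couple 69 at a = 11.67: M₀a(2L − a)/(2EI) = 6575/EI
  triangular load, peak 18.2 at the fixed end: w₀L⁴/(30EI) = 23306/EI
  δ_0 = 29880/EI
Flexibility coefficient — unit upward force at 2: δ_{22} = L³/(3EI) = 914.7/EI.
With EI = 63000 kN·m²: δ_0 = 0.47429 m and δ_{22} = 0.014519 m/kN.
Compatibility — the beam at 2 must follow the support down by 0.004 m: δ_0 − R_2·δ_{22} = 0.004, so R_2 = (0.47429 − 0.004)/0.014519 = 32.39 kN.
Moment equilibrium about 1: M_1 = Σ(load moments about 1) − R_2·L = 663.5 − 32.39×14 = 210 kN·m.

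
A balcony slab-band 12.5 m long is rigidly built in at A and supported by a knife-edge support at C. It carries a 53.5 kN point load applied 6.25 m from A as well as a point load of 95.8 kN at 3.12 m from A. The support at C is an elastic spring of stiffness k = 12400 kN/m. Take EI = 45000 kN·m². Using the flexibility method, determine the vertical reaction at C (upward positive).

R_C = 24.79 kN

Release the roller at C. Primary structure: cantilever fixed at A.
Deflection at C on the released cantilever, summing each load's contribution:
  point load 53.5 at a = 6.25: Pa²(3L − a)/(6EI) = 10885/EI
  point load 95.8 at a = 3.12: Pa²(3L − a)/(6EI) = 5344/EI
  δ_0 = 16228/EI
Flexibility coefficient — unit upward force at C: δ_{CC} = L³/(3EI) = 651/EI.
With EI = 45000 kN·m²: δ_0 = 0.36063 m and δ_{CC} = 0.014468 m/kN.
Compatibility — the spring shortens by R_C/k under the reaction it provides: δ_0 − R_C·δ_{CC} = R_C/k. With 1/k = 0.000081 m/kN, R_C = δ_0 / (δ_{CC} + 1/k) = 0.36063 / (0.014468 + 0.000081) = 24.79 kN.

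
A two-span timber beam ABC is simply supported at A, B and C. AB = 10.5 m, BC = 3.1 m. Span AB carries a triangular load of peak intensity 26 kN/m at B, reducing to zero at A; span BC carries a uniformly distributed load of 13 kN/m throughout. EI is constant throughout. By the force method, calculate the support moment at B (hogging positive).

M_B = 151.1 kN·m

Insert a hinge at B; M_B is the redundant, and each span becomes simply supported.
Discontinuity in slope at B on the released structure — sum the simple-span end rotations:
  span AB: triangular load, peak 26: w₀L³/(45EI) = 668.9/EI
  span BC: UDL 13: wL³/(24EI) = 16.14/EI
  relative rotation θ_0 = (668.9 + 16.14)/EI = 685/EI
A unit hogging moment at B produces rotation L₁/(3EI) + L₂/(3EI) = 4.533/EI.
Slope continuity at B: θ_0 = M_B·4.533/EI, so M_B = 685/4.533 = 151.1 kN·m (hogging).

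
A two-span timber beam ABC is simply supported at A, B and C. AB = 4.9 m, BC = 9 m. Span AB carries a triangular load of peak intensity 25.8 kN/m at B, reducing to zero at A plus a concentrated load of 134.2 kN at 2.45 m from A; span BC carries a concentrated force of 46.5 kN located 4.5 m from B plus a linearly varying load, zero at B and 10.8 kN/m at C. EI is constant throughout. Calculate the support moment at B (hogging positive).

M_B = 141.9 kN·m

Take M_B as the redundant. Released structure: two simple spans AB and BC with a hinge at B.
Discontinuity in slope at B on the released structure — sum the simple-span end rotations:
  span AB: triangular load, peak 25.8: w₀L³/(45EI) = 67.45/EI
  span AB: point load 134.2 at a = 2.45: Pab(L + a)/(6LEI) = 201.4/EI
  span BC: point load 46.5 at a = 4.5: Pab(L + b)/(6LEI) = 235.4/EI
  span BC: triangular load, peak 10.8: 7w₀L³/(360EI) = 153.1/EI
  relative rotation θ_0 = (268.8 + 388.5)/EI = 657.3/EI
A unit hogging moment at B produces rotation L₁/(3EI) + L₂/(3EI) = 4.633/EI.
Slope continuity at B: θ_0 = M_B·4.633/EI, so M_B = 657.3/4.633 = 141.9 kN·m (hogging).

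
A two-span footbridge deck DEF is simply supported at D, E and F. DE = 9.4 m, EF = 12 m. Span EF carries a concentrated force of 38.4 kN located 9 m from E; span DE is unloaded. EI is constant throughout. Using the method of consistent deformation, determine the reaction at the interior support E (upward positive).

R_E = 15.34 kN

Release continuity at E by inserting a hinge; the redundant is the internal moment M_E. The primary structure is two simply-supported spans DE and EF.
Discontinuity in slope at E on the released structure — sum the simple-span end rotations:
  span EF: point load 38.4 at a = 9: Pab(L + b)/(6LEI) = 216/EI
  relative rotation θ_0 = (0 + 216)/EI = 216/EI
A unit hogging moment at E produces rotation L₁/(3EI) + L₂/(3EI) = 7.133/EI.
Slope continuity at E: θ_0 = M_E·7.133/EI, so M_E = 216/7.133 = 30.28 kN·m (hogging).
Span DE, ΣM about D with M_E applied at E: R_E^{DE}·9.4 = 0 + 30.28, so R_E^{DE} = 3.221 kN and R_D = 0 − 3.221 = -3.221 kN.
Span EF, ΣM about F: R_E^{EF}·12 = 115.2 + 30.28, so R_E^{EF} = 12.12 kN and R_F = 38.4 − 12.12 = 26.28 kN.
R_E = 3.221 + 12.12 = 15.34 kN.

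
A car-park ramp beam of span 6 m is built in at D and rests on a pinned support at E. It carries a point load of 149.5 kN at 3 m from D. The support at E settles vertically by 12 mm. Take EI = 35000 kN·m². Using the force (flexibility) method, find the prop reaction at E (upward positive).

Remove the prop at E; the released (primary) structure is a cantilever built in at D.
Primary-structure tip deflection at E by superposition:
  point load 149.5 at a = 3: Pa²(3L − a)/(6EI) = 3364/EI
Flexibility coefficient — unit upward force at E: δ_{EE} = L³/(3EI) = 72/EI.
With EI = 35000 kN·m²: δ_0 = 0.096107 m and δ_{EE} = 0.002057 m/kN.
Compatibility — the beam at E must follow the support down by 0.012 m: δ_0 − R_E·δ_{EE} = 0.012, so R_E = (0.096107 − 0.012)/0.002057 = 40.89 kN.

R_E = 40.89 kN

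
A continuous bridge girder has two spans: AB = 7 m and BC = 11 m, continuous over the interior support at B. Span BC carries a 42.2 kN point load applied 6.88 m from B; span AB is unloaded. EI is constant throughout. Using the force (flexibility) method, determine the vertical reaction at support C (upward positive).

R_C = 22.24 kN

Insert a hinge at B; M_B is the redundant, and each span becomes simply supported.
Discontinuity in slope at B on the released structure — sum the simple-span end rotations:
  span BC: point load 42.2 at a = 6.88: Pab(L + b)/(6LEI) = 274/EI
  relative rotation θ_0 = (0 + 274)/EI = 274/EI
A unit hogging moment at B produces rotation L₁/(3EI) + L₂/(3EI) = 6/EI.
Slope continuity at B: θ_0 = M_B·6/EI, so M_B = 274/6 = 45.67 kN·m (hogging).
Span BC, ΣM about C: R_B^{BC}·11 = 173.9 + 45.67, so R_B^{BC} = 19.96 kN and R_C = 42.2 − 19.96 = 22.24 kN.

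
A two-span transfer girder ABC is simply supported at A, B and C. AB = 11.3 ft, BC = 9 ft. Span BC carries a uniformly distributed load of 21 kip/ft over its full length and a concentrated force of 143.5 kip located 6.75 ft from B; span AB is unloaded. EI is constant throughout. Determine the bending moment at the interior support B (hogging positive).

M_B = 161.4 kip·ft

Release continuity at B by inserting a hinge; the redundant is the internal moment M_B. The primary structure is two simply-supported spans AB and BC.
Rotations at B on the released spans (each span's end-slope, ×1/EI):
  span BC: UDL 21: wL³/(24EI) = 637.9/EI
  span BC: point load 143.5 at a = 6.75: Pab(L + b)/(6LEI) = 454/EI
  relative rotation θ_0 = (0 + 1092)/EI = 1092/EI
A unit hogging moment at B produces rotation L₁/(3EI) + L₂/(3EI) = 6.767/EI.
Compatibility: M_B·(L₁+L₂)/(3EI) = θ_0, giving M_B = 161.4 kip·ft (hogging).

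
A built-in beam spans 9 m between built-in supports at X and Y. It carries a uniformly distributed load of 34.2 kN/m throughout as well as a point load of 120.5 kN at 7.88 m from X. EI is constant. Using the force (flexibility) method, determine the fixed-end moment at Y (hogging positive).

Take the two fixed-end moments M_X, M_Y as redundants; the released structure is the simple span XY.
On the primary (simply-supported) span, the end slopes from the loading are:
  at X: UDL 34.2: wL³/(24EI) = 1039/EI
  at Y: UDL 34.2: wL³/(24EI) = 1039/EI
  at X: point load 120.5 at a = 7.88: Pab(L + b)/(6LEI) = 199.3/EI
  at Y: point load 120.5 at a = 7.88: Pab(L + a)/(6LEI) = 332.4/EI
  θ_X0 = 1238/EI,  θ_Y0 = 1371/EI
Flexibility coefficients: a unit moment at one end gives L/(3EI) there and L/(6EI) at the far end, so f₁₁ = f₂₂ = 3/EI and f₁₂ = f₂₁ = 1.5/EI.
Compatibility — zero rotation at each built-in end:
  3 M_X + 1.5 M_Y = 1238
  1.5 M_X + 3 M_Y = 1371
Solving the pair gives M_X = 245.6 kN·m and M_Y = 334.3 kN·m (hogging).

M_Y = 334.3 kN·m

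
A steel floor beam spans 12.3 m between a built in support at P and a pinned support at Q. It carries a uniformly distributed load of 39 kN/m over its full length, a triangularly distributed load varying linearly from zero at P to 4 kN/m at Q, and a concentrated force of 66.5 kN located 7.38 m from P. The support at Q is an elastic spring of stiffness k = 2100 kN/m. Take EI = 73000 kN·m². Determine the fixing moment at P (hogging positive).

Remove the prop at Q; the released (primary) structure is a cantilever built in at P.
Deflection at Q on the released cantilever, summing each load's contribution:
  UDL 39: wL⁴/(8EI) = 111582/EI
  triangular load, peak 4 at the free end: 11w₀L⁴/(120EI) = 8393/EI
  point load 66.5 at a = 7.38: Pa²(3L − a)/(6EI) = 17820/EI
  δ_0 = 137794/EI
Tip deflection under a unit load at Q: L³/(3EI) = 620.3/EI.
With EI = 73000 kN·m²: δ_0 = 1.8876 m and δ_{QQ} = 0.008497 m/kN.
Compatibility — the spring shortens by R_Q/k under the reaction it provides: δ_0 − R_Q·δ_{QQ} = R_Q/k. With 1/k = 0.000476 m/kN, R_Q = δ_0 / (δ_{QQ} + 1/k) = 1.8876 / (0.008497 + 0.000476) = 210.4 kN.
Moment equilibrium about P: M_P = Σ(load moments about P) − R_Q·L = 3643 − 210.4×12.3 = 1055 kN·m.

M_P = 1055 kN·m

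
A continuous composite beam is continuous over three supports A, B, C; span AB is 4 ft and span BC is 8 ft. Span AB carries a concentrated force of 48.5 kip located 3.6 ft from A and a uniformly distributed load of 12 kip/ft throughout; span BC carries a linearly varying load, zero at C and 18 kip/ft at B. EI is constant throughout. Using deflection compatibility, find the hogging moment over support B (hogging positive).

Release continuity at B by inserting a hinge; the redundant is the internal moment M_B. The primary structure is two simply-supported spans AB and BC.
End slopes at the hinge B, treating each span as simply supported:
  span AB: point load 48.5 at a = 3.6: Pab(L + a)/(6LEI) = 22.12/EI
  span AB: UDL 12: wL³/(24EI) = 32/EI
  span BC: triangular load, peak 18: w₀L³/(45EI) = 204.8/EI
  relative rotation θ_0 = (54.12 + 204.8)/EI = 258.9/EI
A unit hogging moment at B produces rotation L₁/(3EI) + L₂/(3EI) = 4/EI.
Compatibility: M_B·(L₁+L₂)/(3EI) = θ_0, giving M_B = 64.73 kip·ft (hogging).

M_B = 64.73 kip·ft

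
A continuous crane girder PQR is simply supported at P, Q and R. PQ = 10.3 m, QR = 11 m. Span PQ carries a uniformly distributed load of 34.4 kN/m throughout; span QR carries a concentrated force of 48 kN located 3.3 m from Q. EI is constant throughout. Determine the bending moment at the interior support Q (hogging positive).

Insert a hinge at Q; M_Q is the redundant, and each span becomes simply supported.
Discontinuity in slope at Q on the released structure — sum the simple-span end rotations:
  span PQ: UDL 34.4: wL³/(24EI) = 1566/EI
  span QR: point load 48 at a = 3.3: Pab(L + b)/(6LEI) = 345.6/EI
  relative rotation θ_0 = (1566 + 345.6)/EI = 1912/EI
A unit hogging moment at Q produces rotation L₁/(3EI) + L₂/(3EI) = 7.1/EI.
Slope continuity at Q: θ_0 = M_Q·7.1/EI, so M_Q = 1912/7.1 = 269.3 kN·m (hogging).

M_Q = 269.3 kN·m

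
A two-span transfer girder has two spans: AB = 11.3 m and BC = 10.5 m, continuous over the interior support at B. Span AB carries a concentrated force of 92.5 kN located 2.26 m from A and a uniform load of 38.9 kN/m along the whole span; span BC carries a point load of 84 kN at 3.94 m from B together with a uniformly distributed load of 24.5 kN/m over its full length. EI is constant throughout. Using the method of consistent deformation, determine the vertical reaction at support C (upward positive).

Insert a hinge at B; M_B is the redundant, and each span becomes simply supported.
Rotations at B on the released spans (each span's end-slope, ×1/EI):
  span AB: point load 92.5 at a = 2.26: Pab(L + a)/(6LEI) = 378/EI
  span AB: UDL 38.9: wL³/(24EI) = 2339/EI
  span BC: point load 84 at a = 3.94: Pab(L + b)/(6LEI) = 587.9/EI
  span BC: UDL 24.5: wL³/(24EI) = 1182/EI
  relative rotation θ_0 = (2717 + 1770)/EI = 4486/EI
A unit hogging moment at B produces rotation L₁/(3EI) + L₂/(3EI) = 7.267/EI.
Slope continuity at B: θ_0 = M_B·7.267/EI, so M_B = 4486/7.267 = 617.4 kN·m (hogging).
Span BC, ΣM about C: R_B^{BC}·10.5 = 1902 + 617.4, so R_B^{BC} = 239.9 kN and R_C = 341.2 − 239.9 = 101.3 kN.

R_C = 101.3 kN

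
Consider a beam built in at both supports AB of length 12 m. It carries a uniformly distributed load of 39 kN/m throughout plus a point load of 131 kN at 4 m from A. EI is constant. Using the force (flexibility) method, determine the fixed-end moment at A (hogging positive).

M_A = 700.9 kN·m

Release both end moments; the primary structure is a simply-supported span AB with redundants M_A and M_B.
On the primary (simply-supported) span, the end slopes from the loading are:
  at A: UDL 39: wL³/(24EI) = 2808/EI
  at B: UDL 39: wL³/(24EI) = 2808/EI
  at A: point load 131 at a = 4: Pab(L + b)/(6LEI) = 1164/EI
  at B: point load 131 at a = 4: Pab(L + a)/(6LEI) = 931.6/EI
  θ_A0 = 3972/EI,  θ_B0 = 3740/EI
Flexibility coefficients: a unit moment at one end gives L/(3EI) there and L/(6EI) at the far end, so f₁₁ = f₂₂ = 4/EI and f₁₂ = f₂₁ = 2/EI.
Compatibility — zero rotation at each built-in end:
  4 M_A + 2 M_B = 3972
  2 M_A + 4 M_B = 3740
Solving the pair gives M_A = 700.9 kN·m and M_B = 584.4 kN·m (hogging).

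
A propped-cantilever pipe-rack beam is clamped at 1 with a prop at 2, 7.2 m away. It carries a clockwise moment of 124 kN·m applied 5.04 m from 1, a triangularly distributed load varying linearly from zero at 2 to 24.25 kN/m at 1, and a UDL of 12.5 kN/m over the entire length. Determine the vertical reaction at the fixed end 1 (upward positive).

Take the reaction at 2 as the redundant and release it; the primary structure is a cantilever fixed at 1.
Deflection at 2 on the released cantilever, summing each load's contribution:
  clockwise couple 124 at a = 5.04: M₀a(2L − a)/(2EI) = 2925/EI
  triangular load, peak 24.25 at the fixed end: w₀L⁴/(30EI) = 2172/EI
  UDL 12.5: wL⁴/(8EI) = 4199/EI
  δ_0 = 9296/EI
Tip deflection under a unit load at 2: L³/(3EI) = 124.4/EI.
The prop prevents deflection at 2: R_2 = δ_0/δ_{22} = 9296/124.4 = 74.72 kN.
Vertical equilibrium: R_1 = ΣP − R_2 = 177.3 − 74.72 = 102.6 kN.

R_1 = 102.6 kN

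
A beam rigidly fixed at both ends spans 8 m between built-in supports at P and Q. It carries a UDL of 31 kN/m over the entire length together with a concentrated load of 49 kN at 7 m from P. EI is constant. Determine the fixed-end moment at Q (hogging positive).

Take the two fixed-end moments M_P, M_Q as redundants; the released structure is the simple span PQ.
On the primary (simply-supported) span, the end slopes from the loading are:
  at P: UDL 31: wL³/(24EI) = 661.3/EI
  at Q: UDL 31: wL³/(24EI) = 661.3/EI
  at P: point load 49 at a = 7: Pab(L + b)/(6LEI) = 64.31/EI
  at Q: point load 49 at a = 7: Pab(L + a)/(6LEI) = 107.2/EI
  θ_P0 = 725.6/EI,  θ_Q0 = 768.5/EI
Flexibility coefficients: a unit moment at one end gives L/(3EI) there and L/(6EI) at the far end, so f₁₁ = f₂₂ = 2.667/EI and f₁₂ = f₂₁ = 1.333/EI.
Compatibility — zero rotation at each built-in end:
  2.667 M_P + 1.333 M_Q = 725.6
  1.333 M_P + 2.667 M_Q = 768.5
Solving the pair gives M_P = 170.7 kN·m and M_Q = 202.8 kN·m (hogging).

M_Q = 202.8 kN·m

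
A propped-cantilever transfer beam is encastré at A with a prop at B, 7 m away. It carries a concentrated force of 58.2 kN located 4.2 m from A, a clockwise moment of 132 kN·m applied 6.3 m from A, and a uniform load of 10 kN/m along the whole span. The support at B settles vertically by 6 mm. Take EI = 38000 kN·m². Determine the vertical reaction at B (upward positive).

R_B = 77.4 kN

Choose R_B as the redundant. The primary structure is the cantilever fixed at A.
Deflection at B on the released cantilever, summing each load's contribution:
  point load 58.2 at a = 4.2: Pa²(3L − a)/(6EI) = 2875/EI
  clockwise couple 132 at a = 6.3: M₀a(2L − a)/(2EI) = 3202/EI
  UDL 10: wL⁴/(8EI) = 3001/EI
  δ_0 = 9078/EI
Flexibility coefficient — unit upward force at B: δ_{BB} = L³/(3EI) = 114.3/EI.
With EI = 38000 kN·m²: δ_0 = 0.23888 m and δ_{BB} = 0.003009 m/kN.
Compatibility — the beam at B must follow the support down by 0.006 m: δ_0 − R_B·δ_{BB} = 0.006, so R_B = (0.23888 − 0.006)/0.003009 = 77.4 kN.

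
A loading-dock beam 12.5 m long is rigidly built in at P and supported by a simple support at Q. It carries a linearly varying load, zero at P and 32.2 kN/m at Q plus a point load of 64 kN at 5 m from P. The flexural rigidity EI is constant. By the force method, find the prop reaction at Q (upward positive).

R_Q = 124 kN

Remove the prop at Q; the released (primary) structure is a cantilever built in at P.
Primary-structure tip deflection at Q by superposition:
  triangular load, peak 32.2 at the free end: 11w₀L⁴/(120EI) = 72062/EI
  point load 64 at a = 5: Pa²(3L − a)/(6EI) = 8667/EI
  δ_0 = 80729/EI
Tip deflection under a unit load at Q: L³/(3EI) = 651/EI.
The prop prevents deflection at Q: R_Q = δ_0/δ_{QQ} = 80729/651 = 124 kN.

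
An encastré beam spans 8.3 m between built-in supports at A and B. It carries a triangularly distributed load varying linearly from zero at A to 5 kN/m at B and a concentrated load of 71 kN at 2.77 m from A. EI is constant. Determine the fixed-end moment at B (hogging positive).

M_B = 60.95 kN·m

Release both end moments; the primary structure is a simply-supported span AB with redundants M_A and M_B.
On the primary (simply-supported) span, the end slopes from the loading are:
  at A: triangular load, peak 5: 7w₀L³/(360EI) = 55.59/EI
  at B: triangular load, peak 5: w₀L³/(45EI) = 63.53/EI
  at A: point load 71 at a = 2.77: Pab(L + b)/(6LEI) = 302/EI
  at B: point load 71 at a = 2.77: Pab(L + a)/(6LEI) = 241.8/EI
  θ_A0 = 357.6/EI,  θ_B0 = 305.3/EI
Flexibility coefficients: a unit moment at one end gives L/(3EI) there and L/(6EI) at the far end, so f₁₁ = f₂₂ = 2.767/EI and f₁₂ = f₂₁ = 1.383/EI.
Compatibility — zero rotation at each built-in end:
  2.767 M_A + 1.383 M_B = 357.6
  1.383 M_A + 2.767 M_B = 305.3
Solving the pair gives M_A = 98.79 kN·m and M_B = 60.95 kN·m (hogging).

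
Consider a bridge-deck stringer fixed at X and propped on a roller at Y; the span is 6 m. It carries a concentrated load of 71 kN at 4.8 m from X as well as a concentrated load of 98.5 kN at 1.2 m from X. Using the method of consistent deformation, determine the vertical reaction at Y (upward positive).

R_Y = 55.5 kN

Remove the prop at Y; the released (primary) structure is a cantilever built in at X.
Free-end deflection of the primary structure under the applied loading (downward +):
  point load 71 at a = 4.8: Pa²(3L − a)/(6EI) = 3599/EI
  point load 98.5 at a = 1.2: Pa²(3L − a)/(6EI) = 397.2/EI
  δ_0 = 3996/EI
Flexibility coefficient — unit upward force at Y: δ_{YY} = L³/(3EI) = 72/EI.
Compatibility at Y: δ_0 − R_Y·δ_{YY} = 0, so R_Y = 3996/72 = 55.5 kN.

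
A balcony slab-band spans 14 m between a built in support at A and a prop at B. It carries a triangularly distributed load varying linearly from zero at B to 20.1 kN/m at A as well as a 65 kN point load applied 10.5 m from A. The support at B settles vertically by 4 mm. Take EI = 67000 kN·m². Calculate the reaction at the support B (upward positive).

Remove the prop at B; the released (primary) structure is a cantilever built in at A.
Downward deflection at the released point B due to the loads:
  triangular load, peak 20.1 at the fixed end: w₀L⁴/(30EI) = 25739/EI
  point load 65 at a = 10.5: Pa²(3L − a)/(6EI) = 37623/EI
  δ_0 = 63362/EI
Flexibility coefficient — unit upward force at B: δ_{BB} = L³/(3EI) = 914.7/EI.
With EI = 67000 kN·m²: δ_0 = 0.94569 m and δ_{BB} = 0.013652 m/kN.
Compatibility — the beam at B must follow the support down by 0.004 m: δ_0 − R_B·δ_{BB} = 0.004, so R_B = (0.94569 − 0.004)/0.013652 = 68.98 kN.

R_B = 68.98 kN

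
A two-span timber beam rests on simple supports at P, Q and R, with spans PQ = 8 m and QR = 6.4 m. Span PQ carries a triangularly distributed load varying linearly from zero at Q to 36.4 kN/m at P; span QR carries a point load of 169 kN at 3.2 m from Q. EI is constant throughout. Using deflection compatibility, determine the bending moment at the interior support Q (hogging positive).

Take M_Q as the redundant. Released structure: two simple spans PQ and QR with a hinge at Q.
End slopes at the hinge Q, treating each span as simply supported:
  span PQ: triangular load, peak 36.4: 7w₀L³/(360EI) = 362.4/EI
  span QR: point load 169 at a = 3.2: Pab(L + b)/(6LEI) = 432.6/EI
  relative rotation θ_0 = (362.4 + 432.6)/EI = 795/EI
A unit hogging moment at Q produces rotation L₁/(3EI) + L₂/(3EI) = 4.8/EI.
Compatibility: M_Q·(L₁+L₂)/(3EI) = θ_0, giving M_Q = 165.6 kN·m (hogging).

M_Q = 165.6 kN·m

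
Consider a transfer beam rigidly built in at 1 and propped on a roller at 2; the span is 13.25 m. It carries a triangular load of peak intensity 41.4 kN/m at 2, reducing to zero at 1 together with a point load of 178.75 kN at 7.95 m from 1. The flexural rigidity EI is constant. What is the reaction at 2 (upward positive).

R_2 = 228.1 kN

Choose R_2 as the redundant. The primary structure is the cantilever fixed at 1.
Deflection at 2 on the released cantilever, summing each load's contribution:
  triangular load, peak 41.4 at the free end: 11w₀L⁴/(120EI) = 116970/EI
  point load 178.75 at a = 7.95: Pa²(3L − a)/(6EI) = 59876/EI
  δ_0 = 176847/EI
Flexibility coefficient — unit upward force at 2: δ_{22} = L³/(3EI) = 775.4/EI.
The prop prevents deflection at 2: R_2 = δ_0/δ_{22} = 176847/775.4 = 228.1 kN.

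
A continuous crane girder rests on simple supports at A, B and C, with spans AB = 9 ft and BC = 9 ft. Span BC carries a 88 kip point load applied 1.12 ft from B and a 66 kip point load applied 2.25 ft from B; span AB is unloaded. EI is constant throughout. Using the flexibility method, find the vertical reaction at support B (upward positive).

Take M_B as the redundant. Released structure: two simple spans AB and BC with a hinge at B.
End slopes at the hinge B, treating each span as simply supported:
  span BC: point load 88 at a = 1.12: Pab(L + b)/(6LEI) = 242.8/EI
  span BC: point load 66 at a = 2.25: Pab(L + b)/(6LEI) = 292.4/EI
  relative rotation θ_0 = (0 + 535.1)/EI = 535.1/EI
A unit hogging moment at B produces rotation L₁/(3EI) + L₂/(3EI) = 6/EI.
Slope continuity at B: θ_0 = M_B·6/EI, so M_B = 535.1/6 = 89.19 kip·ft (hogging).
Span AB, ΣM about A with M_B applied at B: R_B^{AB}·9 = 0 + 89.19, so R_B^{AB} = 9.91 kip and R_A = 0 − 9.91 = -9.91 kip.
Span BC, ΣM about C: R_B^{BC}·9 = 1139 + 89.19, so R_B^{BC} = 136.5 kip and R_C = 154 − 136.5 = 17.54 kip.
R_B = 9.91 + 136.5 = 146.4 kip.

R_B = 146.4 kip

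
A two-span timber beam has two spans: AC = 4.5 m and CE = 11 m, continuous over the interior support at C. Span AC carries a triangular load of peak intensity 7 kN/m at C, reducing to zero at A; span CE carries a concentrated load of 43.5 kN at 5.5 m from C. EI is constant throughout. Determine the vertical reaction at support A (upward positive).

Release continuity at C by inserting a hinge; the redundant is the internal moment M_C. The primary structure is two simply-supported spans AC and CE.
Discontinuity in slope at C on the released structure — sum the simple-span end rotations:
  span AC: triangular load, peak 7: w₀L³/(45EI) = 14.18/EI
  span CE: point load 43.5 at a = 5.5: Pab(L + b)/(6LEI) = 329/EI
  relative rotation θ_0 = (14.18 + 329)/EI = 343.1/EI
A unit hogging moment at C produces rotation L₁/(3EI) + L₂/(3EI) = 5.167/EI.
Compatibility: M_C·(L₁+L₂)/(3EI) = θ_0, giving M_C = 66.41 kN·m (hogging).
Span AC, ΣM about A with M_C applied at C: R_C^{AC}·4.5 = 47.25 + 66.41, so R_C^{AC} = 25.26 kN and R_A = 15.75 − 25.26 = -9.509 kN.

R_A = -9.509 kN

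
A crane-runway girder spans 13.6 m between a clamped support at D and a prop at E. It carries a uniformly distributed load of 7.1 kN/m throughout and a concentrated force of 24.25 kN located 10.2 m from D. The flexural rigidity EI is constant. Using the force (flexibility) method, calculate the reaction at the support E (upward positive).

Remove the prop at E; the released (primary) structure is a cantilever built in at D.
Free-end deflection of the primary structure under the applied loading (downward +):
  UDL 7.1: wL⁴/(8EI) = 30362/EI
  point load 24.25 at a = 10.2: Pa²(3L − a)/(6EI) = 12867/EI
  δ_0 = 43229/EI
Flexibility coefficient — unit upward force at E: δ_{EE} = L³/(3EI) = 838.5/EI.
Compatibility at E: δ_0 − R_E·δ_{EE} = 0, so R_E = 43229/838.5 = 51.56 kN.

R_E = 51.56 kN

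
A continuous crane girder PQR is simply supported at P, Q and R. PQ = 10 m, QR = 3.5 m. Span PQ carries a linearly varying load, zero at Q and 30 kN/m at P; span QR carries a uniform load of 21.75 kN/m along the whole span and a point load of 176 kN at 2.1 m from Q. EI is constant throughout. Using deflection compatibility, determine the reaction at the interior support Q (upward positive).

R_Q = 222.1 kN

Release continuity at Q by inserting a hinge; the redundant is the internal moment M_Q. The primary structure is two simply-supported spans PQ and QR.
Discontinuity in slope at Q on the released structure — sum the simple-span end rotations:
  span PQ: triangular load, peak 30: 7w₀L³/(360EI) = 583.3/EI
  span QR: UDL 21.75: wL³/(24EI) = 38.86/EI
  span QR: point load 176 at a = 2.1: Pab(L + b)/(6LEI) = 120.7/EI
  relative rotation θ_0 = (583.3 + 159.6)/EI = 742.9/EI
A unit hogging moment at Q produces rotation L₁/(3EI) + L₂/(3EI) = 4.5/EI.
Compatibility: M_Q·(L₁+L₂)/(3EI) = θ_0, giving M_Q = 165.1 kN·m (hogging).
Span PQ, ΣM about P with M_Q applied at Q: R_Q^{PQ}·10 = 500 + 165.1, so R_Q^{PQ} = 66.51 kN and R_P = 150 − 66.51 = 83.49 kN.
Span QR, ΣM about R: R_Q^{QR}·3.5 = 379.6 + 165.1, so R_Q^{QR} = 155.6 kN and R_R = 252.1 − 155.6 = 96.49 kN.
R_Q = 66.51 + 155.6 = 222.1 kN.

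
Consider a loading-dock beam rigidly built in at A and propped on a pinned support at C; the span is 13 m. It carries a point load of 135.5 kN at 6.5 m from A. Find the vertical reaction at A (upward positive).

Remove the prop at C; the released (primary) structure is a cantilever built in at A.
Deflection at C on the released cantilever, summing each load's contribution:
  point load 135.5 at a = 6.5: Pa²(3L − a)/(6EI) = 31010/EI
Tip deflection under a unit load at C: L³/(3EI) = 732.3/EI.
Compatibility at C: δ_0 − R_C·δ_{CC} = 0, so R_C = 31010/732.3 = 42.34 kN.
Vertical equilibrium: R_A = ΣP − R_C = 135.5 − 42.34 = 93.16 kN.

R_A = 93.16 kN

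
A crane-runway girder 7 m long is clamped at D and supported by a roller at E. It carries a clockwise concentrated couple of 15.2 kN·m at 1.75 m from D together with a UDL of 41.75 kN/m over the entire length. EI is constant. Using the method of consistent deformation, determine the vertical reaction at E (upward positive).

R_E = 111 kN

Release the roller at E. Primary structure: cantilever fixed at D.
Free-end deflection of the primary structure under the applied loading (downward +):
  clockwise couple 15.2 at a = 1.75: M₀a(2L − a)/(2EI) = 162.9/EI
  UDL 41.75: wL⁴/(8EI) = 12530/EI
  δ_0 = 12693/EI
Tip deflection under a unit load at E: L³/(3EI) = 114.3/EI.
The prop prevents deflection at E: R_E = δ_0/δ_{EE} = 12693/114.3 = 111 kN.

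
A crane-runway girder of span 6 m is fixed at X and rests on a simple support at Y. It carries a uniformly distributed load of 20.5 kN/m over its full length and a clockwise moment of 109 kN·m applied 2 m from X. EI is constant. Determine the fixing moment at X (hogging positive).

Remove the prop at Y; the released (primary) structure is a cantilever built in at X.
Free-end deflection of the primary structure under the applied loading (downward +):
  UDL 20.5: wL⁴/(8EI) = 3321/EI
  clockwise couple 109 at a = 2: M₀a(2L − a)/(2EI) = 1090/EI
  δ_0 = 4411/EI
Tip deflection under a unit load at Y: L³/(3EI) = 72/EI.
The prop prevents deflection at Y: R_Y = δ_0/δ_{YY} = 4411/72 = 61.26 kN.
Moment equilibrium about X: M_X = Σ(load moments about X) − R_Y·L = 478 − 61.26×6 = 110.4 kN·m.

M_X = 110.4 kN·m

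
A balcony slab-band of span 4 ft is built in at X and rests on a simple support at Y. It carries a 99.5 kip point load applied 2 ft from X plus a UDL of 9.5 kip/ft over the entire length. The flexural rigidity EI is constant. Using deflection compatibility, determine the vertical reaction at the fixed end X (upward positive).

R_X = 92.16 kip

Take the reaction at Y as the redundant and release it; the primary structure is a cantilever fixed at X.
Deflection at Y on the released cantilever, summing each load's contribution:
  point load 99.5 at a = 2: Pa²(3L − a)/(6EI) = 663.3/EI
  UDL 9.5: wL⁴/(8EI) = 304/EI
  δ_0 = 967.3/EI
Tip deflection under a unit load at Y: L³/(3EI) = 21.33/EI.
Compatibility at Y: δ_0 − R_Y·δ_{YY} = 0, so R_Y = 967.3/21.33 = 45.34 kip.
Vertical equilibrium: R_X = ΣP − R_Y = 137.5 − 45.34 = 92.16 kip.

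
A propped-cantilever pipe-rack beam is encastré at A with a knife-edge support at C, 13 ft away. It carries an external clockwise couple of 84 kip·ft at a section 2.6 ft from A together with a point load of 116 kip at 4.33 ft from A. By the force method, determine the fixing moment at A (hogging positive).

Take the reaction at C as the redundant and release it; the primary structure is a cantilever fixed at A.
Downward deflection at the released point C due to the loads:
  clockwise couple 84 at a = 2.6: M₀a(2L − a)/(2EI) = 2555/EI
  point load 116 at a = 4.33: Pa²(3L − a)/(6EI) = 12567/EI
  δ_0 = 15122/EI
Flexibility coefficient — unit upward force at C: δ_{CC} = L³/(3EI) = 732.3/EI.
Compatibility at C: δ_0 − R_C·δ_{CC} = 0, so R_C = 15122/732.3 = 20.65 kip.
Moment equilibrium about A: M_A = Σ(load moments about A) − R_C·L = 586.3 − 20.65×13 = 317.8 kip·ft.

M_A = 317.8 kip·ft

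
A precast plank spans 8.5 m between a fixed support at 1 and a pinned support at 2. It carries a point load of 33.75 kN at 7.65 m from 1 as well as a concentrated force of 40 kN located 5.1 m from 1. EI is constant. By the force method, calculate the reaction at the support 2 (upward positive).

Remove the prop at 2; the released (primary) structure is a cantilever built in at 1.
Free-end deflection of the primary structure under the applied loading (downward +):
  point load 33.75 at a = 7.65: Pa²(3L − a)/(6EI) = 5876/EI
  point load 40 at a = 5.1: Pa²(3L − a)/(6EI) = 3537/EI
  δ_0 = 9413/EI
Tip deflection under a unit load at 2: L³/(3EI) = 204.7/EI.
Compatibility at 2: δ_0 − R_2·δ_{22} = 0, so R_2 = 9413/204.7 = 45.98 kN.

R_2 = 45.98 kN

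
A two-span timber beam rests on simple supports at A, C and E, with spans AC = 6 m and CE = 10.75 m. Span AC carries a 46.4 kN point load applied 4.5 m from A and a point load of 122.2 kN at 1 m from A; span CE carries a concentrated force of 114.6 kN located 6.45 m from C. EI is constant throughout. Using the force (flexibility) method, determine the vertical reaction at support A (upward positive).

Release continuity at C by inserting a hinge; the redundant is the internal moment M_C. The primary structure is two simply-supported spans AC and CE.
Discontinuity in slope at C on the released structure — sum the simple-span end rotations:
  span AC: point load 46.4 at a = 4.5: Pab(L + a)/(6LEI) = 91.35/EI
  span AC: point load 122.2 at a = 1: Pab(L + a)/(6LEI) = 118.8/EI
  span CE: point load 114.6 at a = 6.45: Pab(L + b)/(6LEI) = 741.6/EI
  relative rotation θ_0 = (210.2 + 741.6)/EI = 951.8/EI
A unit hogging moment at C produces rotation L₁/(3EI) + L₂/(3EI) = 5.583/EI.
Slope continuity at C: θ_0 = M_C·5.583/EI, so M_C = 951.8/5.583 = 170.5 kN·m (hogging).
Span AC, ΣM about A with M_C applied at C: R_C^{AC}·6 = 331 + 170.5, so R_C^{AC} = 83.58 kN and R_A = 168.6 − 83.58 = 85.02 kN.

R_A = 85.02 kN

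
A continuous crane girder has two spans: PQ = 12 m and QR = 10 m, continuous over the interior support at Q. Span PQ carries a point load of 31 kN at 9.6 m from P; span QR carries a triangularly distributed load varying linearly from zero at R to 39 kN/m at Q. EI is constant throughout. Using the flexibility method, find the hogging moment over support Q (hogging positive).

Insert a hinge at Q; M_Q is the redundant, and each span becomes simply supported.
End slopes at the hinge Q, treating each span as simply supported:
  span PQ: point load 31 at a = 9.6: Pab(L + a)/(6LEI) = 214.3/EI
  span QR: triangular load, peak 39: w₀L³/(45EI) = 866.7/EI
  relative rotation θ_0 = (214.3 + 866.7)/EI = 1081/EI
A unit hogging moment at Q produces rotation L₁/(3EI) + L₂/(3EI) = 7.333/EI.
Compatibility: M_Q·(L₁+L₂)/(3EI) = θ_0, giving M_Q = 147.4 kN·m (hogging).

M_Q = 147.4 kN·m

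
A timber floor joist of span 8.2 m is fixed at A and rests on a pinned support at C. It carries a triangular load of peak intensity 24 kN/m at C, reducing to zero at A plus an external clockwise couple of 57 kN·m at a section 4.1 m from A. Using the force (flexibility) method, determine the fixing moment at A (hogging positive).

M_A = 87.01 kN·m

Take the reaction at C as the redundant and release it; the primary structure is a cantilever fixed at A.
Deflection at C on the released cantilever, summing each load's contribution:
  triangular load, peak 24 at the free end: 11w₀L⁴/(120EI) = 9947/EI
  clockwise couple 57 at a = 4.1: M₀a(2L − a)/(2EI) = 1437/EI
  δ_0 = 11384/EI
Flexibility coefficient — unit upward force at C: δ_{CC} = L³/(3EI) = 183.8/EI.
Compatibility at C: δ_0 − R_C·δ_{CC} = 0, so R_C = 11384/183.8 = 61.94 kN.
Moment equilibrium about A: M_A = Σ(load moments about A) − R_C·L = 594.9 − 61.94×8.2 = 87.01 kN·m.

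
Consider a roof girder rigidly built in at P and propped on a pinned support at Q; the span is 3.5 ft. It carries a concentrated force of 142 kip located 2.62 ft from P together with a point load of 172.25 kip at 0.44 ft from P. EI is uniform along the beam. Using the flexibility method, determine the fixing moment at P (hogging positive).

Take the reaction at Q as the redundant and release it; the primary structure is a cantilever fixed at P.
Free-end deflection of the primary structure under the applied loading (downward +):
  point load 142 at a = 2.62: Pa²(3L − a)/(6EI) = 1280/EI
  point load 172.25 at a = 0.44: Pa²(3L − a)/(6EI) = 55.91/EI
  δ_0 = 1336/EI
Flexibility coefficient — unit upward force at Q: δ_{QQ} = L³/(3EI) = 14.29/EI.
Compatibility at Q: δ_0 − R_Q·δ_{QQ} = 0, so R_Q = 1336/14.29 = 93.49 kip.
Moment equilibrium about P: M_P = Σ(load moments about P) − R_Q·L = 447.8 − 93.49×3.5 = 120.6 kip·ft.

M_P = 120.6 kip·ft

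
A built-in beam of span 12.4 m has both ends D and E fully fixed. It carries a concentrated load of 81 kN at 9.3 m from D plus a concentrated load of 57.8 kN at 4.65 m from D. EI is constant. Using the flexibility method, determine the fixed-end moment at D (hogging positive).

M_D = 152.1 kN·m

Take the two fixed-end moments M_D, M_E as redundants; the released structure is the simple span DE.
End rotations of the released simple span under the applied load (×1/EI):
  at D: point load 81 at a = 9.3: Pab(L + b)/(6LEI) = 486.5/EI
  at E: point load 81 at a = 9.3: Pab(L + a)/(6LEI) = 681.1/EI
  at D: point load 57.8 at a = 4.65: Pab(L + b)/(6LEI) = 564.1/EI
  at E: point load 57.8 at a = 4.65: Pab(L + a)/(6LEI) = 477.3/EI
  θ_D0 = 1051/EI,  θ_E0 = 1158/EI
Flexibility coefficients: a unit moment at one end gives L/(3EI) there and L/(6EI) at the far end, so f₁₁ = f₂₂ = 4.133/EI and f₁₂ = f₂₁ = 2.067/EI.
Compatibility — zero rotation at each built-in end:
  4.133 M_D + 2.067 M_E = 1051
  2.067 M_D + 4.133 M_E = 1158
Solving the pair gives M_D = 152.1 kN·m and M_E = 204.2 kN·m (hogging).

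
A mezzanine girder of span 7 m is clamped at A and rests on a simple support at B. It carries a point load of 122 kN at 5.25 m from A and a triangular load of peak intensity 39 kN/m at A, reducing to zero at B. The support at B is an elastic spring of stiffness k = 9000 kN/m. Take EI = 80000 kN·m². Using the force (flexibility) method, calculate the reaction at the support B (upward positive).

R_B = 96.96 kN

Release the roller at B. Primary structure: cantilever fixed at A.
Free-end deflection of the primary structure under the applied loading (downward +):
  point load 122 at a = 5.25: Pa²(3L − a)/(6EI) = 8827/EI
  triangular load, peak 39 at the fixed end: w₀L⁴/(30EI) = 3121/EI
  δ_0 = 11948/EI
Tip deflection under a unit load at B: L³/(3EI) = 114.3/EI.
With EI = 80000 kN·m²: δ_0 = 0.14935 m and δ_{BB} = 0.001429 m/kN.
Compatibility — the spring shortens by R_B/k under the reaction it provides: δ_0 − R_B·δ_{BB} = R_B/k. With 1/k = 0.000111 m/kN, R_B = δ_0 / (δ_{BB} + 1/k) = 0.14935 / (0.001429 + 0.000111) = 96.96 kN.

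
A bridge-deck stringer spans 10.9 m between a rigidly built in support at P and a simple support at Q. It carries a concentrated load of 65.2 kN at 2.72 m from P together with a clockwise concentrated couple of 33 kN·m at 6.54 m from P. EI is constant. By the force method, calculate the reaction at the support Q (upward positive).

R_Q = 9.398 kN

Remove the prop at Q; the released (primary) structure is a cantilever built in at P.
Deflection at Q on the released cantilever, summing each load's contribution:
  point load 65.2 at a = 2.72: Pa²(3L − a)/(6EI) = 2410/EI
  clockwise couple 33 at a = 6.54: M₀a(2L − a)/(2EI) = 1647/EI
  δ_0 = 4057/EI
Tip deflection under a unit load at Q: L³/(3EI) = 431.7/EI.
The prop prevents deflection at Q: R_Q = δ_0/δ_{QQ} = 4057/431.7 = 9.398 kN.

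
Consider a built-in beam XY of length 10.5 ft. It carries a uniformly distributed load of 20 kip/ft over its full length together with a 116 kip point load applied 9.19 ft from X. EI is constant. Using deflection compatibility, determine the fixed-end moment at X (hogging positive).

M_X = 200.3 kip·ft

Take the two fixed-end moments M_X, M_Y as redundants; the released structure is the simple span XY.
Simple-span end rotations at X and Y under the given loads:
  at X: UDL 20: wL³/(24EI) = 964.7/EI
  at Y: UDL 20: wL³/(24EI) = 964.7/EI
  at X: point load 116 at a = 9.19: Pab(L + b)/(6LEI) = 261.8/EI
  at Y: point load 116 at a = 9.19: Pab(L + a)/(6LEI) = 436.5/EI
  θ_X0 = 1226/EI,  θ_Y0 = 1401/EI
Flexibility coefficients: a unit moment at one end gives L/(3EI) there and L/(6EI) at the far end, so f₁₁ = f₂₂ = 3.5/EI and f₁₂ = f₂₁ = 1.75/EI.
Compatibility — zero rotation at each built-in end:
  3.5 M_X + 1.75 M_Y = 1226
  1.75 M_X + 3.5 M_Y = 1401
Solving the pair gives M_X = 200.3 kip·ft and M_Y = 300.2 kip·ft (hogging).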